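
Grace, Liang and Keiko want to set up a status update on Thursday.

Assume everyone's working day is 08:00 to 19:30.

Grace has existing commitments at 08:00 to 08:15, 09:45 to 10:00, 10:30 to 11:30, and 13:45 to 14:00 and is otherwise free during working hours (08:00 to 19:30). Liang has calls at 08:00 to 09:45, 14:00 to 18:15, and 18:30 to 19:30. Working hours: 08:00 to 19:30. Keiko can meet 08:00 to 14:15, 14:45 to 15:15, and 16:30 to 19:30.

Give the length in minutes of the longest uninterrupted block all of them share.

135 minutes

Grace free within 08:00–19:30: 08:15–09:45, 10:00–10:30, 11:30–13:45, 14:00–19:30.
Liang free within 08:00–19:30: 09:45–14:00, 18:15–18:30.
Grace ∩ Liang: 10:00–10:30, 11:30–13:45, 18:15–18:30.
Grace ∩ Liang ∩ Keiko: 10:00–10:30, 11:30–13:45, 18:15–18:30.
Common window lengths: 30, 135, 15 min; longest is 135.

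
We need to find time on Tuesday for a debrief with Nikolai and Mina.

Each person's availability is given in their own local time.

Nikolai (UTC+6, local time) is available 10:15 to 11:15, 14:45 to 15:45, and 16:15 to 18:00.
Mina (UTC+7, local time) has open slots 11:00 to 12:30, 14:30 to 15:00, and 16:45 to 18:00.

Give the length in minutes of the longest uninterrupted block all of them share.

Nikolai → UTC: 04:15–05:15, 08:45–09:45, 10:15–12:00.
Mina → UTC: 04:00–05:30, 07:30–08:00, 09:45–11:00.
Nikolai ∩ Mina: 04:15–05:15, 10:15–11:00.
Common window lengths: 60, 45 min; longest is 60.

60 minutes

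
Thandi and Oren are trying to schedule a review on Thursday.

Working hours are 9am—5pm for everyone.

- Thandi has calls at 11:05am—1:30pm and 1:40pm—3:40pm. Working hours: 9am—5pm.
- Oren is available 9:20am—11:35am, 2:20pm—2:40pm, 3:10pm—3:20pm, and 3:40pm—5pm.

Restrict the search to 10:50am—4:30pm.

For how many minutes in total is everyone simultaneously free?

65 minutes

Thandi free within 09:00–17:00: 09:00–11:05, 13:30–13:40, 15:40–17:00.
Thandi ∩ Oren: 09:20–11:05, 15:40–17:00.
Restricted to 10:50–16:30: 10:50–11:05, 15:40–16:30.
Total common minutes: 15 + 50 = 65.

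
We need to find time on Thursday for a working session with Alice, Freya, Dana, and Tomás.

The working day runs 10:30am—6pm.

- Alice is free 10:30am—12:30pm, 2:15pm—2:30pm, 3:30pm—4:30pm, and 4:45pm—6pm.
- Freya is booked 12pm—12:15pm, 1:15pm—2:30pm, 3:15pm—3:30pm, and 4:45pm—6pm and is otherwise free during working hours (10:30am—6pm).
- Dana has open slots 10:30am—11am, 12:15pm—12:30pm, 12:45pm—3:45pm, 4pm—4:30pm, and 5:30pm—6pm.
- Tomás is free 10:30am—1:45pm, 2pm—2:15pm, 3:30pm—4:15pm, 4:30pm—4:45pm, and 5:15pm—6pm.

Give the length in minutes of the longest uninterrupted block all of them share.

30 minutes

Freya free within 10:30–18:00: 10:30–12:00, 12:15–13:15, 14:30–15:15, 15:30–16:45.
Alice ∩ Freya: 10:30–12:00, 12:15–12:30, 15:30–16:30.
Alice ∩ Freya ∩ Dana: 10:30–11:00, 12:15–12:30, 15:30–15:45, 16:00–16:30.
Alice ∩ Freya ∩ Dana ∩ Tomás: 10:30–11:00, 12:15–12:30, 15:30–15:45, 16:00–16:15.
Common window lengths: 30, 15, 15, 15 min; longest is 30.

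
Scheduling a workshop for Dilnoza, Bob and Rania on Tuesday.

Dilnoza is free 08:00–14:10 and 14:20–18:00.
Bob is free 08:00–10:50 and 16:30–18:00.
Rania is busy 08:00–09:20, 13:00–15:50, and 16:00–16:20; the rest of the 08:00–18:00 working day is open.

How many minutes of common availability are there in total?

Rania free within 08:00–18:00: 09:20–13:00, 15:50–16:00, 16:20–18:00.
Dilnoza ∩ Bob: 08:00–10:50, 16:30–18:00.
Dilnoza ∩ Bob ∩ Rania: 09:20–10:50, 16:30–18:00.
Total common minutes: 90 + 90 = 180.

180 minutes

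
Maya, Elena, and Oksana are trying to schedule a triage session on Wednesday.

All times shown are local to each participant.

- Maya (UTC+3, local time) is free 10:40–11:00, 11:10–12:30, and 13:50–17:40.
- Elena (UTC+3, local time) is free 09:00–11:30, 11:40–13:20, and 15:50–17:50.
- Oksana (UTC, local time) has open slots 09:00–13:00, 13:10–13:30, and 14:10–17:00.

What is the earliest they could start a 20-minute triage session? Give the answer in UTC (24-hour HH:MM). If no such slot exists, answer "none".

Maya → UTC: 07:40–08:00, 08:10–09:30, 10:50–14:40.
Elena → UTC: 06:00–08:30, 08:40–10:20, 12:50–14:50.
Oksana → UTC: 09:00–13:00, 13:10–13:30, 14:10–17:00.
Maya ∩ Elena: 07:40–08:00, 08:10–08:30, 08:40–09:30, 12:50–14:40.
Maya ∩ Elena ∩ Oksana: 09:00–09:30, 12:50–13:00, 13:10–13:30, 14:10–14:40.
Windows ≥ 20 min: 09:00–09:30, 13:10–13:30, 14:10–14:40.
Earliest such window starts at 09:00.

09:00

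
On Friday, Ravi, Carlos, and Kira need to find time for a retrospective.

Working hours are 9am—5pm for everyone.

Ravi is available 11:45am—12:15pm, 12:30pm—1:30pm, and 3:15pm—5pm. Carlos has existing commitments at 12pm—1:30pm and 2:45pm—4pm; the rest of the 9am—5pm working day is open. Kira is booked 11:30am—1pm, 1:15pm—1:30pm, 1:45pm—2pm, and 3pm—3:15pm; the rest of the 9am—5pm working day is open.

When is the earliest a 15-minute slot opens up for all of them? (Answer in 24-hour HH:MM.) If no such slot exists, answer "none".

Carlos free within 09:00–17:00: 09:00–12:00, 13:30–14:45, 16:00–17:00.
Kira free within 09:00–17:00: 09:00–11:30, 13:00–13:15, 13:30–13:45, 14:00–15:00, 15:15–17:00.
Ravi ∩ Carlos: 11:45–12:00, 16:00–17:00.
Ravi ∩ Carlos ∩ Kira: 16:00–17:00.
Windows ≥ 15 min: 16:00–17:00.
Earliest such window starts at 16:00.

16:00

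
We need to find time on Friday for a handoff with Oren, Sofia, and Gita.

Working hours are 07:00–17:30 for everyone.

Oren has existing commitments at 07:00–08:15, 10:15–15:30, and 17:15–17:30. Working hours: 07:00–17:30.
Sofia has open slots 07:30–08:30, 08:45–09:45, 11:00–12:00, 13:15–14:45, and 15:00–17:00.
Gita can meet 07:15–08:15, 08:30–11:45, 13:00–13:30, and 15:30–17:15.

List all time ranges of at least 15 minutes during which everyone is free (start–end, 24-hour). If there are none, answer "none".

08:45–09:45, 15:30–17:00

Oren free within 07:00–17:30: 08:15–10:15, 15:30–17:15.
Oren ∩ Sofia: 08:15–08:30, 08:45–09:45, 15:30–17:00.
Oren ∩ Sofia ∩ Gita: 08:45–09:45, 15:30–17:00.
Windows ≥ 15 min: 08:45–09:45, 15:30–17:00.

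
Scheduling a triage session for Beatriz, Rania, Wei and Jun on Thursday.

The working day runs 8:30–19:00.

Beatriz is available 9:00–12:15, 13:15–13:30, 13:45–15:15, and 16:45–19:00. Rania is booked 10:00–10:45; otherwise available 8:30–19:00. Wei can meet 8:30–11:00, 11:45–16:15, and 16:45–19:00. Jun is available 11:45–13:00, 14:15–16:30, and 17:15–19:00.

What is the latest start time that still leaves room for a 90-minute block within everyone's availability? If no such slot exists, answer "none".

Rania free within 08:30–19:00: 08:30–10:00, 10:45–19:00.
Beatriz ∩ Rania: 09:00–10:00, 10:45–12:15, 13:15–13:30, 13:45–15:15, 16:45–19:00.
Beatriz ∩ Rania ∩ Wei: 09:00–10:00, 10:45–11:00, 11:45–12:15, 13:15–13:30, 13:45–15:15, 16:45–19:00.
Beatriz ∩ Rania ∩ Wei ∩ Jun: 11:45–12:15, 14:15–15:15, 17:15–19:00.
Windows ≥ 90 min: 17:15–19:00.
Latest start in the last window 17:15–19:00 is 19:00 − 90 min = 17:30.

17:30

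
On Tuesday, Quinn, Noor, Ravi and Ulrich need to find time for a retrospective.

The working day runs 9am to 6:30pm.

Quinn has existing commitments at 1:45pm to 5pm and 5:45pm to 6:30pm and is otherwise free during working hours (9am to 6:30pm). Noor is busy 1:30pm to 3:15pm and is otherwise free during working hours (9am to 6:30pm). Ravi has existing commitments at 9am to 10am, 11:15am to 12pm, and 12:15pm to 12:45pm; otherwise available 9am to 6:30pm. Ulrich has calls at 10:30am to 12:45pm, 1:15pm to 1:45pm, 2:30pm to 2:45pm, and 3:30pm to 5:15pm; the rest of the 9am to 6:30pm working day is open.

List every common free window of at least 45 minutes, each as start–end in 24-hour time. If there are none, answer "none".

none

Quinn free within 09:00–18:30: 09:00–13:45, 17:00–17:45.
Noor free within 09:00–18:30: 09:00–13:30, 15:15–18:30.
Ravi free within 09:00–18:30: 10:00–11:15, 12:00–12:15, 12:45–18:30.
Ulrich free within 09:00–18:30: 09:00–10:30, 12:45–13:15, 13:45–14:30, 14:45–15:30, 17:15–18:30.
Quinn ∩ Noor: 09:00–13:30, 17:00–17:45.
Quinn ∩ Noor ∩ Ravi: 10:00–11:15, 12:00–12:15, 12:45–13:30, 17:00–17:45.
Quinn ∩ Noor ∩ Ravi ∩ Ulrich: 10:00–10:30, 12:45–13:15, 17:15–17:45.
Windows ≥ 45 min: (none).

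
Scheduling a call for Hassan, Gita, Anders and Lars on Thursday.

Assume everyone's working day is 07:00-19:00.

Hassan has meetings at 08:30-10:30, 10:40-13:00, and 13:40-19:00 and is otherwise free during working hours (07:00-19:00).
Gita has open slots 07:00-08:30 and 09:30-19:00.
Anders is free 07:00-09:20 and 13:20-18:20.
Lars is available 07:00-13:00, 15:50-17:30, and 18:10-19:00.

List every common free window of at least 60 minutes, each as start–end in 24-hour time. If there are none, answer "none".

Hassan free within 07:00–19:00: 07:00–08:30, 10:30–10:40, 13:00–13:40.
Hassan ∩ Gita: 07:00–08:30, 10:30–10:40, 13:00–13:40.
Hassan ∩ Gita ∩ Anders: 07:00–08:30, 13:20–13:40.
Hassan ∩ Gita ∩ Anders ∩ Lars: 07:00–08:30.
Windows ≥ 60 min: 07:00–08:30.

07:00–08:30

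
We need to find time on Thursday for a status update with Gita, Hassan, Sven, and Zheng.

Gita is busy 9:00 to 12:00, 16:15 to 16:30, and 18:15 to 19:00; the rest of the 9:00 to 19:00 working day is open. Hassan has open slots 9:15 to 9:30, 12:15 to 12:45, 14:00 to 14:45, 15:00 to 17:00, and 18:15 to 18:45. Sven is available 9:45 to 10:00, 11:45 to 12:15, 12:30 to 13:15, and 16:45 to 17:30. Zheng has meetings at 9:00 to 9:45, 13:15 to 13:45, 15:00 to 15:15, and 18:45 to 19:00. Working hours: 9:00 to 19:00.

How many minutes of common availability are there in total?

30 minutes

Gita free within 09:00–19:00: 12:00–16:15, 16:30–18:15.
Zheng free within 09:00–19:00: 09:45–13:15, 13:45–15:00, 15:15–18:45.
Gita ∩ Hassan: 12:15–12:45, 14:00–14:45, 15:00–16:15, 16:30–17:00.
Gita ∩ Hassan ∩ Sven: 12:30–12:45, 16:45–17:00.
Gita ∩ Hassan ∩ Sven ∩ Zheng: 12:30–12:45, 16:45–17:00.
Total common minutes: 15 + 15 = 30.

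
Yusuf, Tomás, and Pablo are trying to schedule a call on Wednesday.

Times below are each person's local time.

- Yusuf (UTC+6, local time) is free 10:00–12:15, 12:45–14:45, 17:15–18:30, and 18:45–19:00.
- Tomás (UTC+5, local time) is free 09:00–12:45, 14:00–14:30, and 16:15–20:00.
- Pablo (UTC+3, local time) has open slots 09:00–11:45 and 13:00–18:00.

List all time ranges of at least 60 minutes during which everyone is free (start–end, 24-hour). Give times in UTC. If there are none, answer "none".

Yusuf → UTC: 04:00–06:15, 06:45–08:45, 11:15–12:30, 12:45–13:00.
Tomás → UTC: 04:00–07:45, 09:00–09:30, 11:15–15:00.
Pablo → UTC: 06:00–08:45, 10:00–15:00.
Yusuf ∩ Tomás: 04:00–06:15, 06:45–07:45, 11:15–12:30, 12:45–13:00.
Yusuf ∩ Tomás ∩ Pablo: 06:00–06:15, 06:45–07:45, 11:15–12:30, 12:45–13:00.
Windows ≥ 60 min: 06:45–07:45, 11:15–12:30.

06:45–07:45, 11:15–12:30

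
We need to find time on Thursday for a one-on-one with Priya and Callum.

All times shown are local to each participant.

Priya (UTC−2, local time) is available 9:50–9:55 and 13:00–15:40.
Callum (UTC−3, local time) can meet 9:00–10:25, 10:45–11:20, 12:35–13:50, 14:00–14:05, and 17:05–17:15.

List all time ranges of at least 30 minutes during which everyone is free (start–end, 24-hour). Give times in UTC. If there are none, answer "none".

Priya → UTC: 11:50–11:55, 15:00–17:40.
Callum → UTC: 12:00–13:25, 13:45–14:20, 15:35–16:50, 17:00–17:05, 20:05–20:15.
Priya ∩ Callum: 15:35–16:50, 17:00–17:05.
Windows ≥ 30 min: 15:35–16:50.

15:35–16:50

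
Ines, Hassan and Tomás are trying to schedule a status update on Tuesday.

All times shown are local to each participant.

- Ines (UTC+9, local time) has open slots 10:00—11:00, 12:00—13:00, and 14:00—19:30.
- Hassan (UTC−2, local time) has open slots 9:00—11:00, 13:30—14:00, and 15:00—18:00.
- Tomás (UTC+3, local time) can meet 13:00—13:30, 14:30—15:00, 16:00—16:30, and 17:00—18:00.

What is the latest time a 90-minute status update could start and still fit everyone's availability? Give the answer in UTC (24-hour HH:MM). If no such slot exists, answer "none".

none

Ines → UTC: 01:00–02:00, 03:00–04:00, 05:00–10:30.
Hassan → UTC: 11:00–13:00, 15:30–16:00, 17:00–20:00.
Tomás → UTC: 10:00–10:30, 11:30–12:00, 13:00–13:30, 14:00–15:00.
Ines ∩ Hassan: (none).
Ines ∩ Hassan ∩ Tomás: (none).
Windows ≥ 90 min: (none).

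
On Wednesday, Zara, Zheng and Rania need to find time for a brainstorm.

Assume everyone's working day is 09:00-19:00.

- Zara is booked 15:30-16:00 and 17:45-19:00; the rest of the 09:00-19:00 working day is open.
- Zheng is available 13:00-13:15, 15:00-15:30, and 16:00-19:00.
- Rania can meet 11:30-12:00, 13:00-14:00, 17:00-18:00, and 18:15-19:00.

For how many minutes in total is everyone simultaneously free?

60 minutes

Zara free within 09:00–19:00: 09:00–15:30, 16:00–17:45.
Zara ∩ Zheng: 13:00–13:15, 15:00–15:30, 16:00–17:45.
Zara ∩ Zheng ∩ Rania: 13:00–13:15, 17:00–17:45.
Total common minutes: 15 + 45 = 60.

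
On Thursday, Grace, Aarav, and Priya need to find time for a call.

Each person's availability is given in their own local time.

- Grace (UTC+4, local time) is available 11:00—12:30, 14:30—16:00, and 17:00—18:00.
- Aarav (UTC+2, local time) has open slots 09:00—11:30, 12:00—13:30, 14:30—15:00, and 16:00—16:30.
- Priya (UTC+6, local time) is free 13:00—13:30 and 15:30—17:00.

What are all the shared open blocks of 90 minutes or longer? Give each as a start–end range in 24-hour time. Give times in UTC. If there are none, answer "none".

none

Grace → UTC: 07:00–08:30, 10:30–12:00, 13:00–14:00.
Aarav → UTC: 07:00–09:30, 10:00–11:30, 12:30–13:00, 14:00–14:30.
Priya → UTC: 07:00–07:30, 09:30–11:00.
Grace ∩ Aarav: 07:00–08:30, 10:30–11:30.
Grace ∩ Aarav ∩ Priya: 07:00–07:30, 10:30–11:00.
Windows ≥ 90 min: (none).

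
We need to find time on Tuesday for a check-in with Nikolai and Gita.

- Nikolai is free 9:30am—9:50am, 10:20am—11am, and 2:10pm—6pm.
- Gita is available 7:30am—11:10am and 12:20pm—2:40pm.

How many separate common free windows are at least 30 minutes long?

2

Nikolai ∩ Gita: 09:30–09:50, 10:20–11:00, 14:10–14:40.
Windows ≥ 30 min: 10:20–11:00, 14:10–14:40.
That's 2 windows.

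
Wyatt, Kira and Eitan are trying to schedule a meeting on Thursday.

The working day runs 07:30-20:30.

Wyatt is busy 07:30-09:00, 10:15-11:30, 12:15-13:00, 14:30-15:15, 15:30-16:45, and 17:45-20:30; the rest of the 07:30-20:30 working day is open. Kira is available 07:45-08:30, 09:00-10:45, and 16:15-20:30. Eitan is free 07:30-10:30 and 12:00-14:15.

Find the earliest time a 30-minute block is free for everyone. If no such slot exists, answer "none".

Wyatt free within 07:30–20:30: 09:00–10:15, 11:30–12:15, 13:00–14:30, 15:15–15:30, 16:45–17:45.
Wyatt ∩ Kira: 09:00–10:15, 16:45–17:45.
Wyatt ∩ Kira ∩ Eitan: 09:00–10:15.
Windows ≥ 30 min: 09:00–10:15.
Earliest such window starts at 09:00.

09:00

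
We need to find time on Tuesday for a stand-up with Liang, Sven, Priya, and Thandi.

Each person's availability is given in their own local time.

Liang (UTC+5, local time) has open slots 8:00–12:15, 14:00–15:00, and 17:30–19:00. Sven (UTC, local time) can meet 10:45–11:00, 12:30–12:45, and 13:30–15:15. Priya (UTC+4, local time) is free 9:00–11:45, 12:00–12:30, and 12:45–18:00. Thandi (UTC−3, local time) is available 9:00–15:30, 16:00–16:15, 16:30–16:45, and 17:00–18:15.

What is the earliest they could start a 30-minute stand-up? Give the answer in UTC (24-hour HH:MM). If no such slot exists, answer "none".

13:30

Liang → UTC: 03:00–07:15, 09:00–10:00, 12:30–14:00.
Sven → UTC: 10:45–11:00, 12:30–12:45, 13:30–15:15.
Priya → UTC: 05:00–07:45, 08:00–08:30, 08:45–14:00.
Thandi → UTC: 12:00–18:30, 19:00–19:15, 19:30–19:45, 20:00–21:15.
Liang ∩ Sven: 12:30–12:45, 13:30–14:00.
Liang ∩ Sven ∩ Priya: 12:30–12:45, 13:30–14:00.
Liang ∩ Sven ∩ Priya ∩ Thandi: 12:30–12:45, 13:30–14:00.
Windows ≥ 30 min: 13:30–14:00.
Earliest such window starts at 13:30.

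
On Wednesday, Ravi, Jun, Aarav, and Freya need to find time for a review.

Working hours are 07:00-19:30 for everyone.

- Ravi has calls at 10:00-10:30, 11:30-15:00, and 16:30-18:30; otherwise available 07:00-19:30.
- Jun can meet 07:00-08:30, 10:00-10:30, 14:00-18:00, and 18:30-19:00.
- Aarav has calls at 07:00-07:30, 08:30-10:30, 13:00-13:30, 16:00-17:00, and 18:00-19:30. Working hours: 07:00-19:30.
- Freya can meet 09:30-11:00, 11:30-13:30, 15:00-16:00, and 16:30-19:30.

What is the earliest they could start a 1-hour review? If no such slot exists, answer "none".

Ravi free within 07:00–19:30: 07:00–10:00, 10:30–11:30, 15:00–16:30, 18:30–19:30.
Aarav free within 07:00–19:30: 07:30–08:30, 10:30–13:00, 13:30–16:00, 17:00–18:00.
Ravi ∩ Jun: 07:00–08:30, 15:00–16:30, 18:30–19:00.
Ravi ∩ Jun ∩ Aarav: 07:30–08:30, 15:00–16:00.
Ravi ∩ Jun ∩ Aarav ∩ Freya: 15:00–16:00.
Windows ≥ 60 min: 15:00–16:00.
Earliest such window starts at 15:00.

15:00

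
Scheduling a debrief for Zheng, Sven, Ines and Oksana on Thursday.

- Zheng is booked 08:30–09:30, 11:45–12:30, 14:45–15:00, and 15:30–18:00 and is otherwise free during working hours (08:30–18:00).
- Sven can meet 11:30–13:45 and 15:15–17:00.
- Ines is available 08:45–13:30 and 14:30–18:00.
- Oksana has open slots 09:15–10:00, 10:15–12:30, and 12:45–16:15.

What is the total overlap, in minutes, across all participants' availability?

75 minutes

Zheng free within 08:30–18:00: 09:30–11:45, 12:30–14:45, 15:00–15:30.
Zheng ∩ Sven: 11:30–11:45, 12:30–13:45, 15:15–15:30.
Zheng ∩ Sven ∩ Ines: 11:30–11:45, 12:30–13:30, 15:15–15:30.
Zheng ∩ Sven ∩ Ines ∩ Oksana: 11:30–11:45, 12:45–13:30, 15:15–15:30.
Total common minutes: 15 + 45 + 15 = 75.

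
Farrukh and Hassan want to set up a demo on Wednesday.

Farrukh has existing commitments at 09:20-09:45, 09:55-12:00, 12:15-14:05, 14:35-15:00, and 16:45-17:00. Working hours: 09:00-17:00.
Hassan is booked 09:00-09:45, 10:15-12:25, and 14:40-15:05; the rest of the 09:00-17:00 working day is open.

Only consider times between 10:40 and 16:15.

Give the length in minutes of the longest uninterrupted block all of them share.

70 minutes

Farrukh free within 09:00–17:00: 09:00–09:20, 09:45–09:55, 12:00–12:15, 14:05–14:35, 15:00–16:45.
Hassan free within 09:00–17:00: 09:45–10:15, 12:25–14:40, 15:05–17:00.
Farrukh ∩ Hassan: 09:45–09:55, 14:05–14:35, 15:05–16:45.
Restricted to 10:40–16:15: 14:05–14:35, 15:05–16:15.
Common window lengths: 30, 70 min; longest is 70.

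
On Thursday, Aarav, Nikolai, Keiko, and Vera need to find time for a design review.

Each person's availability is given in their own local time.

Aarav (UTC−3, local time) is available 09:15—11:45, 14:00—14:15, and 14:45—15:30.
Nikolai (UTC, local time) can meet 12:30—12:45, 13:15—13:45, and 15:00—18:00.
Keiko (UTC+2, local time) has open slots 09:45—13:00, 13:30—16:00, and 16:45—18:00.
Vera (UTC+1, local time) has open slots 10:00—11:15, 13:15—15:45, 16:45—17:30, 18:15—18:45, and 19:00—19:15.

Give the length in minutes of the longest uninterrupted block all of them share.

Aarav → UTC: 12:15–14:45, 17:00–17:15, 17:45–18:30.
Nikolai → UTC: 12:30–12:45, 13:15–13:45, 15:00–18:00.
Keiko → UTC: 07:45–11:00, 11:30–14:00, 14:45–16:00.
Vera → UTC: 09:00–10:15, 12:15–14:45, 15:45–16:30, 17:15–17:45, 18:00–18:15.
Aarav ∩ Nikolai: 12:30–12:45, 13:15–13:45, 17:00–17:15, 17:45–18:00.
Aarav ∩ Nikolai ∩ Keiko: 12:30–12:45, 13:15–13:45.
Aarav ∩ Nikolai ∩ Keiko ∩ Vera: 12:30–12:45, 13:15–13:45.
Common window lengths: 15, 30 min; longest is 30.

30 minutes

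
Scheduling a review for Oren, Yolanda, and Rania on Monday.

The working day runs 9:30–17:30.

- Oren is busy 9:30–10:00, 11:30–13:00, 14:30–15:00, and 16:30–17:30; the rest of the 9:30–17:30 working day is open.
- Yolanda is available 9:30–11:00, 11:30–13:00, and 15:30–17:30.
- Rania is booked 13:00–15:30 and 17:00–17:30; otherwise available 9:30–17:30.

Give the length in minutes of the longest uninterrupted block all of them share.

60 minutes

Oren free within 09:30–17:30: 10:00–11:30, 13:00–14:30, 15:00–16:30.
Rania free within 09:30–17:30: 09:30–13:00, 15:30–17:00.
Oren ∩ Yolanda: 10:00–11:00, 15:30–16:30.
Oren ∩ Yolanda ∩ Rania: 10:00–11:00, 15:30–16:30.
Common window lengths: 60, 60 min; longest is 60.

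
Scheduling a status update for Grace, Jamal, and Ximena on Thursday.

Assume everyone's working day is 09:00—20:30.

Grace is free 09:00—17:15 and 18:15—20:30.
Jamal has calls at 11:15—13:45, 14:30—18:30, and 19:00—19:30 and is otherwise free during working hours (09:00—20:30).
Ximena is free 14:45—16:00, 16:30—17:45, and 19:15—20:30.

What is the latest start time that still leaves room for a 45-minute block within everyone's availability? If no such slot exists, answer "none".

19:45

Jamal free within 09:00–20:30: 09:00–11:15, 13:45–14:30, 18:30–19:00, 19:30–20:30.
Grace ∩ Jamal: 09:00–11:15, 13:45–14:30, 18:30–19:00, 19:30–20:30.
Grace ∩ Jamal ∩ Ximena: 19:30–20:30.
Windows ≥ 45 min: 19:30–20:30.
Latest start in the last window 19:30–20:30 is 20:30 − 45 min = 19:45.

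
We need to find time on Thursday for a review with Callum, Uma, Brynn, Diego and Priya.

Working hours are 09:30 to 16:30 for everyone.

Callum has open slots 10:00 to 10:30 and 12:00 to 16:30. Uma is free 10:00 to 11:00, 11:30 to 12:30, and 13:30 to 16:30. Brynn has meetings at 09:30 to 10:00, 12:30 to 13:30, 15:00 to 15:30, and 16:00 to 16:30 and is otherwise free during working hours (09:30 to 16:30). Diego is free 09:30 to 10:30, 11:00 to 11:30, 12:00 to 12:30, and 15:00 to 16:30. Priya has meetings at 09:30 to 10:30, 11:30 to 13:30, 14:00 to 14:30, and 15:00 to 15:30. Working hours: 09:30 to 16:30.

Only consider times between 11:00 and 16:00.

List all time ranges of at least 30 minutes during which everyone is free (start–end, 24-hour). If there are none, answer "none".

Brynn free within 09:30–16:30: 10:00–12:30, 13:30–15:00, 15:30–16:00.
Priya free within 09:30–16:30: 10:30–11:30, 13:30–14:00, 14:30–15:00, 15:30–16:30.
Callum ∩ Uma: 10:00–10:30, 12:00–12:30, 13:30–16:30.
Callum ∩ Uma ∩ Brynn: 10:00–10:30, 12:00–12:30, 13:30–15:00, 15:30–16:00.
Callum ∩ Uma ∩ Brynn ∩ Diego: 10:00–10:30, 12:00–12:30, 15:30–16:00.
Callum ∩ Uma ∩ Brynn ∩ Diego ∩ Priya: 15:30–16:00.
Restricted to 11:00–16:00: 15:30–16:00.
Windows ≥ 30 min: 15:30–16:00.

15:30–16:00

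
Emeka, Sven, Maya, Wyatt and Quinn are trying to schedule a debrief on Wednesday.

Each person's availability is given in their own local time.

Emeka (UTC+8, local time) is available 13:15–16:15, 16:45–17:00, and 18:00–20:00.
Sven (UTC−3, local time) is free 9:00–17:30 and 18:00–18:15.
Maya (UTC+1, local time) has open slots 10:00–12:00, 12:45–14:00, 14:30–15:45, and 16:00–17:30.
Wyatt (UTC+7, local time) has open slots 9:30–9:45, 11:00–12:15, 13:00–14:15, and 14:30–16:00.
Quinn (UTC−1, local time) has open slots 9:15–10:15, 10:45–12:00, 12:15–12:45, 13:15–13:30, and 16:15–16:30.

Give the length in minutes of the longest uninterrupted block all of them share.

0 minutes

Emeka → UTC: 05:15–08:15, 08:45–09:00, 10:00–12:00.
Sven → UTC: 12:00–20:30, 21:00–21:15.
Maya → UTC: 09:00–11:00, 11:45–13:00, 13:30–14:45, 15:00–16:30.
Wyatt → UTC: 02:30–02:45, 04:00–05:15, 06:00–07:15, 07:30–09:00.
Quinn → UTC: 10:15–11:15, 11:45–13:00, 13:15–13:45, 14:15–14:30, 17:15–17:30.
Emeka ∩ Sven: (none).
Emeka ∩ Sven ∩ Maya: (none).
Emeka ∩ Sven ∩ Maya ∩ Wyatt: (none).
Emeka ∩ Sven ∩ Maya ∩ Wyatt ∩ Quinn: (none).
No common window.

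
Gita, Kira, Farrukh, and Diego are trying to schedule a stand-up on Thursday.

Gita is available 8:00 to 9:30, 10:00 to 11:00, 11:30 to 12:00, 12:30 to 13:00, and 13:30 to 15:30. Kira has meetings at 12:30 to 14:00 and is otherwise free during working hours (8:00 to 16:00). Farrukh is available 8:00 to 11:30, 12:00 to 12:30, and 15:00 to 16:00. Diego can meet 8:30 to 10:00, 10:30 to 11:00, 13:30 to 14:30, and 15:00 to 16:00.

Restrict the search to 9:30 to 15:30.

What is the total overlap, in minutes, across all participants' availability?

60 minutes

Kira free within 08:00–16:00: 08:00–12:30, 14:00–16:00.
Gita ∩ Kira: 08:00–09:30, 10:00–11:00, 11:30–12:00, 14:00–15:30.
Gita ∩ Kira ∩ Farrukh: 08:00–09:30, 10:00–11:00, 15:00–15:30.
Gita ∩ Kira ∩ Farrukh ∩ Diego: 08:30–09:30, 10:30–11:00, 15:00–15:30.
Restricted to 09:30–15:30: 10:30–11:00, 15:00–15:30.
Total common minutes: 30 + 30 = 60.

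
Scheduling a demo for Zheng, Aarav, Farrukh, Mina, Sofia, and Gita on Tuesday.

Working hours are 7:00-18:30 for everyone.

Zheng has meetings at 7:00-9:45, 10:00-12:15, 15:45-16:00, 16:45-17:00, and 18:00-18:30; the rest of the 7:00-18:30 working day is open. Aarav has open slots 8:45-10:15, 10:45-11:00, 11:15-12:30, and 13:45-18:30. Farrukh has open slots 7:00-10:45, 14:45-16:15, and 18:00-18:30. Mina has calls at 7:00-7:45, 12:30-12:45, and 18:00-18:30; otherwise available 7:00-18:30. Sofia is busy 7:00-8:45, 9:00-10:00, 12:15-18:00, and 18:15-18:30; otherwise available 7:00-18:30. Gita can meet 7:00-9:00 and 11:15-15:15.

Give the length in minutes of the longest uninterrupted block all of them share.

0 minutes

Zheng free within 07:00–18:30: 09:45–10:00, 12:15–15:45, 16:00–16:45, 17:00–18:00.
Mina free within 07:00–18:30: 07:45–12:30, 12:45–18:00.
Sofia free within 07:00–18:30: 08:45–09:00, 10:00–12:15, 18:00–18:15.
Zheng ∩ Aarav: 09:45–10:00, 12:15–12:30, 13:45–15:45, 16:00–16:45, 17:00–18:00.
Zheng ∩ Aarav ∩ Farrukh: 09:45–10:00, 14:45–15:45, 16:00–16:15.
Zheng ∩ Aarav ∩ Farrukh ∩ Mina: 09:45–10:00, 14:45–15:45, 16:00–16:15.
Zheng ∩ Aarav ∩ Farrukh ∩ Mina ∩ Sofia: (none).
Zheng ∩ Aarav ∩ Farrukh ∩ Mina ∩ Sofia ∩ Gita: (none).
No common window.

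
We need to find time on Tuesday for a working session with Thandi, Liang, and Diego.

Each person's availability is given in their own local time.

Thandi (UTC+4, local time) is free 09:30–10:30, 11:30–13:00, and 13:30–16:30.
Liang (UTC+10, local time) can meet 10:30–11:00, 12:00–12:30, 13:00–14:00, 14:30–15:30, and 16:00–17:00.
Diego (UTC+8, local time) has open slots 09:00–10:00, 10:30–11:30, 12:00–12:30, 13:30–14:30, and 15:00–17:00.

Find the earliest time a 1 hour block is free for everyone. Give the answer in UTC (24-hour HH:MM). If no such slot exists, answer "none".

none

Thandi → UTC: 05:30–06:30, 07:30–09:00, 09:30–12:30.
Liang → UTC: 00:30–01:00, 02:00–02:30, 03:00–04:00, 04:30–05:30, 06:00–07:00.
Diego → UTC: 01:00–02:00, 02:30–03:30, 04:00–04:30, 05:30–06:30, 07:00–09:00.
Thandi ∩ Liang: 06:00–06:30.
Thandi ∩ Liang ∩ Diego: 06:00–06:30.
Windows ≥ 60 min: (none).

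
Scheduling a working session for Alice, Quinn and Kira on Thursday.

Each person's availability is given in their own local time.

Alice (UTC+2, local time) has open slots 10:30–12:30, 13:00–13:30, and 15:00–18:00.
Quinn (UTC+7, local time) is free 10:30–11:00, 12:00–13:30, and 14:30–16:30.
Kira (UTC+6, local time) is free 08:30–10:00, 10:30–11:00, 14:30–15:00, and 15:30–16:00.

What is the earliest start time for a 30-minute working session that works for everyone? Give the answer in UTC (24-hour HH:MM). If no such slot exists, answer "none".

Alice → UTC: 08:30–10:30, 11:00–11:30, 13:00–16:00.
Quinn → UTC: 03:30–04:00, 05:00–06:30, 07:30–09:30.
Kira → UTC: 02:30–04:00, 04:30–05:00, 08:30–09:00, 09:30–10:00.
Alice ∩ Quinn: 08:30–09:30.
Alice ∩ Quinn ∩ Kira: 08:30–09:00.
Windows ≥ 30 min: 08:30–09:00.
Earliest such window starts at 08:30.

08:30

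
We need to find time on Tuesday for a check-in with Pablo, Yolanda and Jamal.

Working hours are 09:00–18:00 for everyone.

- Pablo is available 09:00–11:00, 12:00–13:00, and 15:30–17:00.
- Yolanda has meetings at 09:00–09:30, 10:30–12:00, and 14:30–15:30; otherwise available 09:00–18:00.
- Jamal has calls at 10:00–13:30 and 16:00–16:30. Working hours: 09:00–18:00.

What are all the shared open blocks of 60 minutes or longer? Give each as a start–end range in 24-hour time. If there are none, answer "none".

Yolanda free within 09:00–18:00: 09:30–10:30, 12:00–14:30, 15:30–18:00.
Jamal free within 09:00–18:00: 09:00–10:00, 13:30–16:00, 16:30–18:00.
Pablo ∩ Yolanda: 09:30–10:30, 12:00–13:00, 15:30–17:00.
Pablo ∩ Yolanda ∩ Jamal: 09:30–10:00, 15:30–16:00, 16:30–17:00.
Windows ≥ 60 min: (none).

none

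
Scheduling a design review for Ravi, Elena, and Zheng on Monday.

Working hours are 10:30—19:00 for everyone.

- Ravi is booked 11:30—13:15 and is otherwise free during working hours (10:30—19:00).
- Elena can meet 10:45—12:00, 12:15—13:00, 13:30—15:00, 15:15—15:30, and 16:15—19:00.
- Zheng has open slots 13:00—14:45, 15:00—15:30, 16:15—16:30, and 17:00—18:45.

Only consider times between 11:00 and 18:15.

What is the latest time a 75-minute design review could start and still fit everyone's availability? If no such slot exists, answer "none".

17:00

Ravi free within 10:30–19:00: 10:30–11:30, 13:15–19:00.
Ravi ∩ Elena: 10:45–11:30, 13:30–15:00, 15:15–15:30, 16:15–19:00.
Ravi ∩ Elena ∩ Zheng: 13:30–14:45, 15:15–15:30, 16:15–16:30, 17:00–18:45.
Restricted to 11:00–18:15: 13:30–14:45, 15:15–15:30, 16:15–16:30, 17:00–18:15.
Windows ≥ 75 min: 13:30–14:45, 17:00–18:15.
Latest start in the last window 17:00–18:15 is 18:15 − 75 min = 17:00.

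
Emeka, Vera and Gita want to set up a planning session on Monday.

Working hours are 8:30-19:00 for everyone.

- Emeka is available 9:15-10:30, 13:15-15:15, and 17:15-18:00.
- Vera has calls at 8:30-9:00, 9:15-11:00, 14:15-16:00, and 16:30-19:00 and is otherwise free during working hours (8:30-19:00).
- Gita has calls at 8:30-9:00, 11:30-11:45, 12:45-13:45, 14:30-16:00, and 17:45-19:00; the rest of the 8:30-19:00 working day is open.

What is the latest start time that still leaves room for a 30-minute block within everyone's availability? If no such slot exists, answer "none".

13:45

Vera free within 08:30–19:00: 09:00–09:15, 11:00–14:15, 16:00–16:30.
Gita free within 08:30–19:00: 09:00–11:30, 11:45–12:45, 13:45–14:30, 16:00–17:45.
Emeka ∩ Vera: 13:15–14:15.
Emeka ∩ Vera ∩ Gita: 13:45–14:15.
Windows ≥ 30 min: 13:45–14:15.
Latest start in the last window 13:45–14:15 is 14:15 − 30 min = 13:45.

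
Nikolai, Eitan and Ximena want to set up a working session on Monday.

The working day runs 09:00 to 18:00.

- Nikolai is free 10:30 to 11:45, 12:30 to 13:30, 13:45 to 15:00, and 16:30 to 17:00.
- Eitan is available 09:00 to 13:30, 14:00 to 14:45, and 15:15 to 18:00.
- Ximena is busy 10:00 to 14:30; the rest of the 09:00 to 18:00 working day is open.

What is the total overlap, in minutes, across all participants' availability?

45 minutes

Ximena free within 09:00–18:00: 09:00–10:00, 14:30–18:00.
Nikolai ∩ Eitan: 10:30–11:45, 12:30–13:30, 14:00–14:45, 16:30–17:00.
Nikolai ∩ Eitan ∩ Ximena: 14:30–14:45, 16:30–17:00.
Total common minutes: 15 + 30 = 45.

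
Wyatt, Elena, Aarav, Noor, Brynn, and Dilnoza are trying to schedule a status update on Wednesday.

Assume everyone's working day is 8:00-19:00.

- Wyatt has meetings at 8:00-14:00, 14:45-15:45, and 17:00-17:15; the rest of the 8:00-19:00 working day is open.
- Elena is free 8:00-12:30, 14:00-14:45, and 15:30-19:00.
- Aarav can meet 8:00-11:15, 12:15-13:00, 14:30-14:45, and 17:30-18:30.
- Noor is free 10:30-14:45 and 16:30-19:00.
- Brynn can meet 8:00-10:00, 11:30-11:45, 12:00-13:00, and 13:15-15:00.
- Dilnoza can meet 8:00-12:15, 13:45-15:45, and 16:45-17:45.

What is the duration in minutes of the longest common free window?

15 minutes

Wyatt free within 08:00–19:00: 14:00–14:45, 15:45–17:00, 17:15–19:00.
Wyatt ∩ Elena: 14:00–14:45, 15:45–17:00, 17:15–19:00.
Wyatt ∩ Elena ∩ Aarav: 14:30–14:45, 17:30–18:30.
Wyatt ∩ Elena ∩ Aarav ∩ Noor: 14:30–14:45, 17:30–18:30.
Wyatt ∩ Elena ∩ Aarav ∩ Noor ∩ Brynn: 14:30–14:45.
Wyatt ∩ Elena ∩ Aarav ∩ Noor ∩ Brynn ∩ Dilnoza: 14:30–14:45.
Single common window of 15 minutes.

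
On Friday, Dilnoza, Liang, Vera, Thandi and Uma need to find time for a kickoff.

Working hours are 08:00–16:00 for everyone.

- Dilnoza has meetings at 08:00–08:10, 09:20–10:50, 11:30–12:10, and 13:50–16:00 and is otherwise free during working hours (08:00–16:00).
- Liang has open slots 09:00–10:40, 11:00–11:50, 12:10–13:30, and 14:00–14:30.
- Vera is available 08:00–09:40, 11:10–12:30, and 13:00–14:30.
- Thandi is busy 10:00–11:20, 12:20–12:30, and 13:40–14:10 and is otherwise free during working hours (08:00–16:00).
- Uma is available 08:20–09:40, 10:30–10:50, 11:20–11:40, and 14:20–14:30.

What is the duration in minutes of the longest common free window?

20 minutes

Dilnoza free within 08:00–16:00: 08:10–09:20, 10:50–11:30, 12:10–13:50.
Thandi free within 08:00–16:00: 08:00–10:00, 11:20–12:20, 12:30–13:40, 14:10–16:00.
Dilnoza ∩ Liang: 09:00–09:20, 11:00–11:30, 12:10–13:30.
Dilnoza ∩ Liang ∩ Vera: 09:00–09:20, 11:10–11:30, 12:10–12:30, 13:00–13:30.
Dilnoza ∩ Liang ∩ Vera ∩ Thandi: 09:00–09:20, 11:20–11:30, 12:10–12:20, 13:00–13:30.
Dilnoza ∩ Liang ∩ Vera ∩ Thandi ∩ Uma: 09:00–09:20, 11:20–11:30.
Common window lengths: 20, 10 min; longest is 20.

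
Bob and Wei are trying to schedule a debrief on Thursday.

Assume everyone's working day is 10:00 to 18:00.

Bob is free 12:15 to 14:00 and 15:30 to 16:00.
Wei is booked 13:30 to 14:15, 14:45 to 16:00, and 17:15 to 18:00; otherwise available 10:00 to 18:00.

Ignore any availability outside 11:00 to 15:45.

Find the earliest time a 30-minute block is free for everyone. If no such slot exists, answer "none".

12:15

Wei free within 10:00–18:00: 10:00–13:30, 14:15–14:45, 16:00–17:15.
Bob ∩ Wei: 12:15–13:30.
Restricted to 11:00–15:45: 12:15–13:30.
Windows ≥ 30 min: 12:15–13:30.
Earliest such window starts at 12:15.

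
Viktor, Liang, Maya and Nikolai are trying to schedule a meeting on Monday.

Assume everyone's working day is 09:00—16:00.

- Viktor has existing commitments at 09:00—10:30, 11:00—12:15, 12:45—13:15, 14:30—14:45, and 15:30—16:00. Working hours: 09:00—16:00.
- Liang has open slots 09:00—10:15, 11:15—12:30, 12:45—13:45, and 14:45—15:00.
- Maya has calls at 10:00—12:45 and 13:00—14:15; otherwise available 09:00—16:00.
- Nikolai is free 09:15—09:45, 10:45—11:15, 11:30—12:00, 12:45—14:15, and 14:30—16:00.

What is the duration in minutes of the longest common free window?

Viktor free within 09:00–16:00: 10:30–11:00, 12:15–12:45, 13:15–14:30, 14:45–15:30.
Maya free within 09:00–16:00: 09:00–10:00, 12:45–13:00, 14:15–16:00.
Viktor ∩ Liang: 12:15–12:30, 13:15–13:45, 14:45–15:00.
Viktor ∩ Liang ∩ Maya: 14:45–15:00.
Viktor ∩ Liang ∩ Maya ∩ Nikolai: 14:45–15:00.
Single common window of 15 minutes.

15 minutes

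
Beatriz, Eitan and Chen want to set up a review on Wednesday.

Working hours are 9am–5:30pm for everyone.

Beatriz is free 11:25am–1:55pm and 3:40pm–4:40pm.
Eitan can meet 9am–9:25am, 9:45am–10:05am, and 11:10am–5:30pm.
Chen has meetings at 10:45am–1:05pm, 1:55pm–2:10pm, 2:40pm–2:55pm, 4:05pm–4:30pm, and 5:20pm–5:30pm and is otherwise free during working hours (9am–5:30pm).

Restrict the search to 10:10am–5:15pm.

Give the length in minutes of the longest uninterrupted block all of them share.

50 minutes

Chen free within 09:00–17:30: 09:00–10:45, 13:05–13:55, 14:10–14:40, 14:55–16:05, 16:30–17:20.
Beatriz ∩ Eitan: 11:25–13:55, 15:40–16:40.
Beatriz ∩ Eitan ∩ Chen: 13:05–13:55, 15:40–16:05, 16:30–16:40.
Restricted to 10:10–17:15: 13:05–13:55, 15:40–16:05, 16:30–16:40.
Common window lengths: 50, 25, 10 min; longest is 50.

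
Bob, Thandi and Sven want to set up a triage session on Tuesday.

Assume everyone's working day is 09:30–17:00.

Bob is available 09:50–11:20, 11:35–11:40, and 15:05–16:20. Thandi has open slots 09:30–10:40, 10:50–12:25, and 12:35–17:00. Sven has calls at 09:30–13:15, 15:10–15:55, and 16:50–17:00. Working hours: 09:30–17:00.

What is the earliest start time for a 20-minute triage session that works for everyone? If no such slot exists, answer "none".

Sven free within 09:30–17:00: 13:15–15:10, 15:55–16:50.
Bob ∩ Thandi: 09:50–10:40, 10:50–11:20, 11:35–11:40, 15:05–16:20.
Bob ∩ Thandi ∩ Sven: 15:05–15:10, 15:55–16:20.
Windows ≥ 20 min: 15:55–16:20.
Earliest such window starts at 15:55.

15:55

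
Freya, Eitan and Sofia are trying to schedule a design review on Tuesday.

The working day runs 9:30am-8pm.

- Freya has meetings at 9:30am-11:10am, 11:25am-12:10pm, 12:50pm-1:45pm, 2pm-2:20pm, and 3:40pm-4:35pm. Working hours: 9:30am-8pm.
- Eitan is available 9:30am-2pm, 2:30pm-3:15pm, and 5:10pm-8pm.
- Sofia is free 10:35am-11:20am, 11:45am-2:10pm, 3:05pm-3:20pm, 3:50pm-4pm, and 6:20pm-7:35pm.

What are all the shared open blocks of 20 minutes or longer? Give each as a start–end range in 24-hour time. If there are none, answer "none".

Freya free within 09:30–20:00: 11:10–11:25, 12:10–12:50, 13:45–14:00, 14:20–15:40, 16:35–20:00.
Freya ∩ Eitan: 11:10–11:25, 12:10–12:50, 13:45–14:00, 14:30–15:15, 17:10–20:00.
Freya ∩ Eitan ∩ Sofia: 11:10–11:20, 12:10–12:50, 13:45–14:00, 15:05–15:15, 18:20–19:35.
Windows ≥ 20 min: 12:10–12:50, 18:20–19:35.

12:10–12:50, 18:20–19:35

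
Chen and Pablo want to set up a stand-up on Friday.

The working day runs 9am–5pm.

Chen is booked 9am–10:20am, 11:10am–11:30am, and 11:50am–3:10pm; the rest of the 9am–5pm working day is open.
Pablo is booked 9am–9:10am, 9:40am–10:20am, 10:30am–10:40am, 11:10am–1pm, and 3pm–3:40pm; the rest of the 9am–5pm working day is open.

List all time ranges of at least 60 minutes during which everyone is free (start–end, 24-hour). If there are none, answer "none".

Chen free within 09:00–17:00: 10:20–11:10, 11:30–11:50, 15:10–17:00.
Pablo free within 09:00–17:00: 09:10–09:40, 10:20–10:30, 10:40–11:10, 13:00–15:00, 15:40–17:00.
Chen ∩ Pablo: 10:20–10:30, 10:40–11:10, 15:40–17:00.
Windows ≥ 60 min: 15:40–17:00.

15:40–17:00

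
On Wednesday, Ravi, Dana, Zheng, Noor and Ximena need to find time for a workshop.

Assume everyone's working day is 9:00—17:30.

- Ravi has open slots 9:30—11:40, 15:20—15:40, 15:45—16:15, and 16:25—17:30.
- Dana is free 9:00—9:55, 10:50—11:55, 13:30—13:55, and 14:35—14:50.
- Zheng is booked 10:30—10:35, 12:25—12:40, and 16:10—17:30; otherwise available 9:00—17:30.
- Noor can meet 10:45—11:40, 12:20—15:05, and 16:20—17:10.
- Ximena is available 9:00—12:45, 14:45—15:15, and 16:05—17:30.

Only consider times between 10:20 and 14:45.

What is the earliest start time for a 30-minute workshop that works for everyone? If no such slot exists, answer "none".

Zheng free within 09:00–17:30: 09:00–10:30, 10:35–12:25, 12:40–16:10.
Ravi ∩ Dana: 09:30–09:55, 10:50–11:40.
Ravi ∩ Dana ∩ Zheng: 09:30–09:55, 10:50–11:40.
Ravi ∩ Dana ∩ Zheng ∩ Noor: 10:50–11:40.
Ravi ∩ Dana ∩ Zheng ∩ Noor ∩ Ximena: 10:50–11:40.
Restricted to 10:20–14:45: 10:50–11:40.
Windows ≥ 30 min: 10:50–11:40.
Earliest such window starts at 10:50.

10:50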